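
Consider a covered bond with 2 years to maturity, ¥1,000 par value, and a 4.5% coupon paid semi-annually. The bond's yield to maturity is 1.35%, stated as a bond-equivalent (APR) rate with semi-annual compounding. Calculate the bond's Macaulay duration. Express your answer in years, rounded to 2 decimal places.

1.94 years

Periodic yield y = 0.00675. Discount each cash flow and weight by its period:
  t   CF        PV=CF/(1+0.00675)^t    t·PV
  1        22.50        22.3491        22.3491
  2        22.50        22.1993        44.3986
  3        22.50        22.0505        66.1514
  4     1,022.50       995.3522     3,981.4086
  Σ                  1,061.9511     4,114.3078
Price P = Σ PV = 1,061.9511.
Macaulay duration = Σ(t·PV) / P = 4,114.3078 / 1,061.9511 = 3.87429 half-year periods.
In years: 3.87429 / 2 = 1.93715 years.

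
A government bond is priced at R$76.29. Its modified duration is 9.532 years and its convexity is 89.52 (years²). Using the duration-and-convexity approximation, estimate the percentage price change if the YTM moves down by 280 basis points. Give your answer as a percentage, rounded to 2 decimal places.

+30.20%

Duration effect: -D_mod·Δy = -9.532 × (-0.028) = +0.266896
Convexity effect: ½·C·(Δy)² = 0.5 × 89.52 × (-0.028)² = +0.03509184
ΔP/P ≈ +0.266896 + 0.03509184 = +0.30198784
= +30.198784%.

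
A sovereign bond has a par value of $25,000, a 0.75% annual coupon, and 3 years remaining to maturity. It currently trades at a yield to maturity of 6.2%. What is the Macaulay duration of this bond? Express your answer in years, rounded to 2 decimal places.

Periodic yield y = 0.062. Discount each cash flow and weight by its year:
  t   CF        PV=CF/(1+0.062)^t    t·PV
  1       187.50       176.5537       176.5537
  2       187.50       166.2464       332.4928
  3    25,187.50    21,028.6558    63,085.9675
  Σ                 21,371.4559    63,595.0140
Price P = Σ PV = 21,371.4559.
Macaulay duration = Σ(t·PV) / P = 63,595.0140 / 21,371.4559 = 2.97570 years.

2.98 years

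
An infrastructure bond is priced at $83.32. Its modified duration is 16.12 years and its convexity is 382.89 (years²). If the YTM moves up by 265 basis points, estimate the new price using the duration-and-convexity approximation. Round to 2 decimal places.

$58.93

Duration effect: -D_mod·Δy = -16.12 × (+0.0265) = -0.427180
Convexity effect: ½·C·(Δy)² = 0.5 × 382.89 × (0.0265)² = +0.13444225125
ΔP/P ≈ -0.427180 + 0.13444225125 = -0.29273774875
New price ≈ 83.32 × (1 - 0.29273774875) = 58.92909077415.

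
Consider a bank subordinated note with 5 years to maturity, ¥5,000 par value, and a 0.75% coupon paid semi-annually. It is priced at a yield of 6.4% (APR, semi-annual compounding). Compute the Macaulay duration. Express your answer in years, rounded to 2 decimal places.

4.90 years

Periodic yield y = 0.032. Discount each cash flow and weight by its period:
  t   CF        PV=CF/(1+0.032)^t    t·PV
  1        18.75        18.1686        18.1686
  2        18.75        17.6052        35.2105
  3        18.75        17.0593        51.1780
  4        18.75        16.5304        66.1215
  5        18.75        16.0178        80.0890
  6        18.75        15.5211        93.1267
  7        18.75        15.0398       105.2789
  8        18.75        14.5735       116.5880
  9        18.75        14.1216       127.0944
  10    5,018.75     3,662.6767    36,626.7673
  Σ                  3,807.3141    37,319.6229
Price P = Σ PV = 3,807.3141.
Macaulay duration = Σ(t·PV) / P = 37,319.6229 / 3,807.3141 = 9.80209 half-year periods.
In years: 9.80209 / 2 = 4.90104 years.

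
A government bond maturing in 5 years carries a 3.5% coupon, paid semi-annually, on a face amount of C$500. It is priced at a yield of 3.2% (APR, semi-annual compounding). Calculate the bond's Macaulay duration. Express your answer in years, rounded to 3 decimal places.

Periodic yield y = 0.016. Discount each cash flow and weight by its period:
  t   CF        PV=CF/(1+0.016)^t    t·PV
  1         8.75         8.6122         8.6122
  2         8.75         8.4766        16.9532
  3         8.75         8.3431        25.0293
  4         8.75         8.2117        32.8468
  5         8.75         8.0824        40.4119
  6         8.75         7.9551        47.7306
  7         8.75         7.8298        54.8088
  8         8.75         7.7065        61.6522
  9         8.75         7.5852        68.2664
  10      508.75       434.0776     4,340.7757
  Σ                    506.8801     4,697.0870
Price P = Σ PV = 506.8801.
Macaulay duration = Σ(t·PV) / P = 4,697.0870 / 506.8801 = 9.26666 half-year periods.
In years: 9.26666 / 2 = 4.63333 years.

4.633 years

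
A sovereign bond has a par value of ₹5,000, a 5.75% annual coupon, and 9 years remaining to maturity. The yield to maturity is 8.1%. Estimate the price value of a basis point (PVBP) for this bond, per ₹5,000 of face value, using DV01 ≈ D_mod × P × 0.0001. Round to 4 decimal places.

Periodic yield y = 0.081.
  t   CF        PV=CF/(1+0.081)^t    t·PV
  1       287.50       265.9574       265.9574
  2       287.50       246.0291       492.0582
  3       287.50       227.5940       682.7819
  4       287.50       210.5402       842.1609
  5       287.50       194.7643       973.8216
  6       287.50       180.1705     1,081.0230
  7       287.50       166.6702     1,166.6915
  8       287.50       154.1815     1,233.4521
  9     5,287.50     2,623.1259    23,608.1331
  Σ                  4,269.0332    30,346.0796
P = 4,269.0332; D_Mac = 7.10842 yrs; D_mod = 6.57578 yrs.
DV01 ≈ 6.57578 × 4,269.0332 × 0.0001 = 2.807223.

₹2.8072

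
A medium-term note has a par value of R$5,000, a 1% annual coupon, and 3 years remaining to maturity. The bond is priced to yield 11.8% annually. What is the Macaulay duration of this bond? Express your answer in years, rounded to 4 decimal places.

2.9650 years

Periodic yield y = 0.118. Discount each cash flow and weight by its year:
  t   CF        PV=CF/(1+0.118)^t    t·PV
  1        50.00        44.7227        44.7227
  2        50.00        40.0024        80.0049
  3     5,050.00     3,613.8154    10,841.4463
  Σ                  3,698.5406    10,966.1739
Price P = Σ PV = 3,698.5406.
Macaulay duration = Σ(t·PV) / P = 10,966.1739 / 3,698.5406 = 2.96500 years.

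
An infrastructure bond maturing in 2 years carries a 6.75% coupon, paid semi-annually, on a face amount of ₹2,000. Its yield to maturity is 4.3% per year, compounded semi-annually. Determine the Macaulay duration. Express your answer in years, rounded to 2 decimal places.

Periodic yield y = 0.0215. Discount each cash flow and weight by its period:
  t   CF        PV=CF/(1+0.0215)^t    t·PV
  1        67.50        66.0793        66.0793
  2        67.50        64.6885       129.3770
  3        67.50        63.3270       189.9809
  4     2,067.50     1,898.8560     7,595.4241
  Σ                  2,092.9508     7,980.8612
Price P = Σ PV = 2,092.9508.
Macaulay duration = Σ(t·PV) / P = 7,980.8612 / 2,092.9508 = 3.81321 half-year periods.
In years: 3.81321 / 2 = 1.90661 years.

1.91 years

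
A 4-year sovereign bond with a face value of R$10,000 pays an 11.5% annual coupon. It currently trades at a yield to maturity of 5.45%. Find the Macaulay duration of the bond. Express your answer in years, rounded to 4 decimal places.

3.4786 years

Periodic yield y = 0.0545. Discount each cash flow and weight by its year:
  t   CF        PV=CF/(1+0.0545)^t    t·PV
  1     1,150.00     1,090.5642     1,090.5642
  2     1,150.00     1,034.2003     2,068.4007
  3     1,150.00       980.7495     2,942.2485
  4    11,150.00     9,017.5494    36,070.1977
  Σ                 12,123.0635    42,171.4110
Price P = Σ PV = 12,123.0635.
Macaulay duration = Σ(t·PV) / P = 42,171.4110 / 12,123.0635 = 3.47861 years.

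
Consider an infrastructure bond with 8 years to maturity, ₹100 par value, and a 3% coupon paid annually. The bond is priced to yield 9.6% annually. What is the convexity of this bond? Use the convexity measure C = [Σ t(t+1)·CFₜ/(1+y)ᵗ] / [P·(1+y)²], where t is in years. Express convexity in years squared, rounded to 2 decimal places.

50.12

With y = 0.096:
  t   CF        PV=CF/(1+0.096)^t    t·PV        t(t+1)·PV
  1         3.00         2.7372         2.7372           5.4745
  2         3.00         2.4975         4.9949          14.9848
  3         3.00         2.2787         6.8361          27.3446
  4         3.00         2.0791         8.3165          41.5824
  5         3.00         1.8970         9.4850          56.9102
  6         3.00         1.7308        10.3851          72.6954
  7         3.00         1.5792        11.0547          88.4373
  8       103.00        49.4712       395.7699       3,561.9292
  Σ                     64.2709       449.5794       3,869.3583
P = 64.2709.
Convexity = Σ t(t+1)·PV / [P·(1+y)²] = 3,869.3583 / (64.2709 × 1.201216) = 50.11916.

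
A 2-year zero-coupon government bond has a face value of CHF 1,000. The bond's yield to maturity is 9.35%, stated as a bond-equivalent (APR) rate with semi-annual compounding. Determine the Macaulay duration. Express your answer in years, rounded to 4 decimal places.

2.0000 years

A zero-coupon bond has a single cash flow at maturity, so its Macaulay duration equals its maturity: 2 years.
(Equivalently: 4 semi-annual periods ÷ 2 = 2 years.)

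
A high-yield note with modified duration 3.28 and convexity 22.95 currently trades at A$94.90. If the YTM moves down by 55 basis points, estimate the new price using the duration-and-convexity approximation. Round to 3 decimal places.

Duration effect: -D_mod·Δy = -3.28 × (-0.0055) = +0.018040
Convexity effect: ½·C·(Δy)² = 0.5 × 22.95 × (-0.0055)² = +0.00034711875
ΔP/P ≈ +0.018040 + 0.00034711875 = +0.01838711875
New price ≈ 94.90 × (1 + 0.01838711875) = 96.644937569375.

A$96.645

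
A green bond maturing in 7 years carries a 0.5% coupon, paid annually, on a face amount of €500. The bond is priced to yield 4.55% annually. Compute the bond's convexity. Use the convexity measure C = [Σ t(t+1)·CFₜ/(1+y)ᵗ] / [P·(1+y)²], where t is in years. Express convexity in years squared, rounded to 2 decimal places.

50.05

With y = 0.0455:
  t   CF        PV=CF/(1+0.0455)^t    t·PV        t(t+1)·PV
  1         2.50         2.3912         2.3912           4.7824
  2         2.50         2.2871         4.5743          13.7228
  3         2.50         2.1876         6.5628          26.2512
  4         2.50         2.0924         8.3696          41.8479
  5         2.50         2.0013        10.0067          60.0401
  6         2.50         1.9142        11.4854          80.3980
  7       502.50       368.0169     2,576.1186      20,608.9485
  Σ                    380.8908     2,619.5085      20,835.9908
P = 380.8908.
Convexity = Σ t(t+1)·PV / [P·(1+y)²] = 20,835.9908 / (380.8908 × 1.093070) = 50.04556.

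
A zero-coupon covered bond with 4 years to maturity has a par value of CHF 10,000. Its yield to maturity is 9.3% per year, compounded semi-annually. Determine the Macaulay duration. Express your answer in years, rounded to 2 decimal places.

A zero-coupon bond has a single cash flow at maturity, so its Macaulay duration equals its maturity: 4 years.
(Equivalently: 8 semi-annual periods ÷ 2 = 4 years.)

4.00 years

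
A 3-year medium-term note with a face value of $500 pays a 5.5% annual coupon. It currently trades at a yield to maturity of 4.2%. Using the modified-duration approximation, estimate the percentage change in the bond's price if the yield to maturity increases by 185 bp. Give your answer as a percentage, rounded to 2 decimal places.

Periodic yield y = 0.042. Modified duration first:
  t   CF        PV=CF/(1+0.042)^t    t·PV
  1        27.50        26.3916        26.3916
  2        27.50        25.3278        50.6556
  3       527.50       466.2505     1,398.7515
  Σ                    517.9698     1,475.7986
P = 517.9698; D_Mac = 2.84920 yrs; D_mod = 2.84920/(1+0.042) = 2.73436 yrs.
ΔP/P ≈ -D_mod · Δy = -2.73436 × (+0.0185) = -0.050586 = -5.0586%.

-5.06%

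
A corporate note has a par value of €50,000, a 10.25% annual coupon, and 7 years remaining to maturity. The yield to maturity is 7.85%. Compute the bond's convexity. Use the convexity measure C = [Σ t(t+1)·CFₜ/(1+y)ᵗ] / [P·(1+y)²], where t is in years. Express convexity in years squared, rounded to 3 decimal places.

33.939

With y = 0.0785:
  t   CF        PV=CF/(1+0.0785)^t    t·PV        t(t+1)·PV
  1     5,125.00     4,751.9703     4,751.9703       9,503.9407
  2     5,125.00     4,406.0921     8,812.1842      26,436.5526
  3     5,125.00     4,085.3891    12,256.1672      49,024.6687
  4     5,125.00     3,788.0288    15,152.1152      75,760.5760
  5     5,125.00     3,512.3123    17,561.5614     105,369.3685
  6     5,125.00     3,256.6641    19,539.9849     136,779.8942
  7    55,125.00    32,479.3670   227,355.5689   1,818,844.5514
  Σ                 56,279.8237   305,429.5521   2,221,719.5520
P = 56,279.8237.
Convexity = Σ t(t+1)·PV / [P·(1+y)²] = 2,221,719.5520 / (56,279.8237 × 1.163162) = 33.93878.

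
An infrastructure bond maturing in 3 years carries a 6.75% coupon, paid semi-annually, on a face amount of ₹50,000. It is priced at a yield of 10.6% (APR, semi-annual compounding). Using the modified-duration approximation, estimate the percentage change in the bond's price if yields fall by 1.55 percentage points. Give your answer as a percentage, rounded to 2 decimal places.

+4.05%

Periodic yield y = 0.053. Modified duration first:
  t   CF        PV=CF/(1+0.053)^t    t·PV
  1     1,687.50     1,602.5641     1,602.5641
  2     1,687.50     1,521.9032     3,043.8065
  3     1,687.50     1,445.3022     4,335.9066
  4     1,687.50     1,372.5567     5,490.2268
  5     1,687.50     1,303.4727     6,517.3633
  6    51,687.50    37,915.3701   227,492.2207
  Σ                 45,161.1690   248,482.0880
P = 45,161.1690; D_Mac = 5.50212 half-year periods = 2.75106 yrs; D_mod = 2.75106/(1+0.053) = 2.61259 yrs.
ΔP/P ≈ -D_mod · Δy = -2.61259 × (-0.0155) = +0.040495 = +4.0495%.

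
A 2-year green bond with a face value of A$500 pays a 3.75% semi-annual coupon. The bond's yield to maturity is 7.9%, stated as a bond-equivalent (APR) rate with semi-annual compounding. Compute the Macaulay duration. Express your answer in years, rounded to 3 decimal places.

1.943 years

Periodic yield y = 0.0395. Discount each cash flow and weight by its period:
  t   CF        PV=CF/(1+0.0395)^t    t·PV
  1        9.375         9.0188         9.0188
  2        9.375         8.6761        17.3521
  3        9.375         8.3464        25.0391
  4      509.375       436.2542     1,745.0169
  Σ                    462.2954     1,796.4269
Price P = Σ PV = 462.2954.
Macaulay duration = Σ(t·PV) / P = 1,796.4269 / 462.2954 = 3.88589 half-year periods.
In years: 3.88589 / 2 = 1.94294 years.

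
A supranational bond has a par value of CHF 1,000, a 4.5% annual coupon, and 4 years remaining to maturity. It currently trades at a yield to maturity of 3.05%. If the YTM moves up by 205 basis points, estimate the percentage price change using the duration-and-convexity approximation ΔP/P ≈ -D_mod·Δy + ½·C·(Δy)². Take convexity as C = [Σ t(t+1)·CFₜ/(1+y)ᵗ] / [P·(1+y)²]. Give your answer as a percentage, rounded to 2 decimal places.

-7.11%

With y = 0.0305:
  t   CF        PV=CF/(1+0.0305)^t    t·PV        t(t+1)·PV
  1        45.00        43.6681        43.6681          87.3362
  2        45.00        42.3757        84.7513         254.2540
  3        45.00        41.1215       123.3644         493.4575
  4     1,045.00       926.6683     3,706.6732      18,533.3660
  Σ                  1,053.8335     3,958.4570      19,368.4137
P = 1,053.8335; D_Mac = 3.75625 yrs; D_mod = 3.64507 yrs; C = 17.30717.
Duration effect: -3.64507 × (+0.0205) = -0.074724
Convexity effect: 0.5 × 17.30717 × (0.0205)² = +0.0036367
ΔP/P ≈ -0.074724 + 0.0036367 = -0.071087 = -7.1087%.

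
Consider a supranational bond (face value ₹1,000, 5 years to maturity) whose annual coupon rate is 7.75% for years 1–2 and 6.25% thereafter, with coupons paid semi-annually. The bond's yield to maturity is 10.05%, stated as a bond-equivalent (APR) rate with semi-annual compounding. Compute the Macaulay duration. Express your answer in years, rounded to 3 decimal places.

4.214 years

Periodic yield y = 0.05025. Discount each cash flow and weight by its period:
  t   CF        PV=CF/(1+0.05025)^t    t·PV
  1        38.75        36.8960        36.8960
  2        38.75        35.1307        70.2613
  3        38.75        33.4498       100.3494
  4        38.75        31.8494       127.3975
  5        31.25        24.4561       122.2803
  6        31.25        23.2859       139.7157
  7        31.25        22.1718       155.2027
  8        31.25        21.1110       168.8879
  9        31.25        20.1009       180.9082
  10    1,031.25       631.5926     6,315.9264
  Σ                    880.0442     7,417.8254
Price P = Σ PV = 880.0442.
Macaulay duration = Σ(t·PV) / P = 7,417.8254 / 880.0442 = 8.42892 half-year periods.
In years: 8.42892 / 2 = 4.21446 years.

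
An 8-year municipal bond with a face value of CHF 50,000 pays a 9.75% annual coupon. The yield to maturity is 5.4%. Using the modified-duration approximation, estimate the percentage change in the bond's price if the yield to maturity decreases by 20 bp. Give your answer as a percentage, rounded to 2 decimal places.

Periodic yield y = 0.054. Modified duration first:
  t   CF        PV=CF/(1+0.054)^t    t·PV
  1     4,875.00     4,625.2372     4,625.2372
  2     4,875.00     4,388.2706     8,776.5412
  3     4,875.00     4,163.4446    12,490.3337
  4     4,875.00     3,950.1372    15,800.5487
  5     4,875.00     3,747.7582    18,738.7911
  6     4,875.00     3,555.7478    21,334.4870
  7     4,875.00     3,373.5748    23,615.0236
  8    54,875.00    36,028.7875   288,230.2996
  Σ                 63,832.9578   393,611.2621
P = 63,832.9578; D_Mac = 6.16627 yrs; D_mod = 6.16627/(1+0.054) = 5.85035 yrs.
ΔP/P ≈ -D_mod · Δy = -5.85035 × (-0.002) = +0.011701 = +1.1701%.

+1.17%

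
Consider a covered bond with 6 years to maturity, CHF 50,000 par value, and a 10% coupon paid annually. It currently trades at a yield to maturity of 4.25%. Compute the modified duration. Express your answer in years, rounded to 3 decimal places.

4.749 years

Periodic yield y = 0.0425. First find Macaulay duration:
  t   CF        PV=CF/(1+0.0425)^t    t·PV
  1     5,000.00     4,796.1631     4,796.1631
  2     5,000.00     4,600.6360     9,201.2721
  3     5,000.00     4,413.0801    13,239.2404
  4     5,000.00     4,233.1704    16,932.6816
  5     5,000.00     4,060.5951    20,302.9755
  6    55,000.00    42,845.6078   257,073.6466
  Σ                 64,949.2525   321,545.9792
P = 64,949.2525; Macaulay duration = 321,545.9792 / 64,949.2525 = 4.95073 years.
Modified duration = D_Mac / (1 + y) = 4.95073 / 1.0425 = 4.74890 years.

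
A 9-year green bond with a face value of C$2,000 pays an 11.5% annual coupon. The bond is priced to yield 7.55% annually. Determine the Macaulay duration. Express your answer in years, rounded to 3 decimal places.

Periodic yield y = 0.0755. Discount each cash flow and weight by its year:
  t   CF        PV=CF/(1+0.0755)^t    t·PV
  1       230.00       213.8540       213.8540
  2       230.00       198.8415       397.6830
  3       230.00       184.8828       554.6485
  4       230.00       171.9041       687.6163
  5       230.00       159.8364       799.1821
  6       230.00       148.6159       891.6955
  7       230.00       138.1831       967.2817
  8       230.00       128.4827     1,027.8613
  9     2,230.00     1,158.2735    10,424.4617
  Σ                  2,502.8741    15,964.2842
Price P = Σ PV = 2,502.8741.
Macaulay duration = Σ(t·PV) / P = 15,964.2842 / 2,502.8741 = 6.37838 years.

6.378 years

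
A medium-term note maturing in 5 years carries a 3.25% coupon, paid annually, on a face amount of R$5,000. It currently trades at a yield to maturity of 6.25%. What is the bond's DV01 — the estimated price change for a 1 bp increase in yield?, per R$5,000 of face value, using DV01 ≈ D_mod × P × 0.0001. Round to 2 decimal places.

Periodic yield y = 0.0625.
  t   CF        PV=CF/(1+0.0625)^t    t·PV
  1       162.50       152.9412       152.9412
  2       162.50       143.9446       287.8893
  3       162.50       135.4773       406.4319
  4       162.50       127.5081       510.0322
  5     5,162.50     3,812.5484    19,062.7422
  Σ                  4,372.4196    20,420.0368
P = 4,372.4196; D_Mac = 4.67019 yrs; D_mod = 4.39547 yrs.
DV01 ≈ 4.39547 × 4,372.4196 × 0.0001 = 1.921886.

R$1.92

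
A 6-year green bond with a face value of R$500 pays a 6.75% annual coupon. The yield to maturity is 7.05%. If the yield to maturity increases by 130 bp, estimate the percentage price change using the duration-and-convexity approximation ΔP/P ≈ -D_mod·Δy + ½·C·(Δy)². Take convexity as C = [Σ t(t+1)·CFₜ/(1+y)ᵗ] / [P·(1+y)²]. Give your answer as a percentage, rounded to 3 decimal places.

-5.969%

With y = 0.0705:
  t   CF        PV=CF/(1+0.0705)^t    t·PV        t(t+1)·PV
  1        33.75        31.5273        31.5273          63.0546
  2        33.75        29.4510        58.9021         176.7062
  3        33.75        27.5115        82.5344         330.1376
  4        33.75        25.6996       102.7986         513.9929
  5        33.75        24.0071       120.0357         720.2142
  6       533.75       354.6646     2,127.9877      14,895.9137
  Σ                    492.8612     2,523.7857      16,700.0192
P = 492.8612; D_Mac = 5.12068 yrs; D_mod = 4.78345 yrs; C = 29.56780.
Duration effect: -4.78345 × (+0.013) = -0.062185
Convexity effect: 0.5 × 29.56780 × (0.013)² = +0.0024985
ΔP/P ≈ -0.062185 + 0.0024985 = -0.059686 = -5.9686%.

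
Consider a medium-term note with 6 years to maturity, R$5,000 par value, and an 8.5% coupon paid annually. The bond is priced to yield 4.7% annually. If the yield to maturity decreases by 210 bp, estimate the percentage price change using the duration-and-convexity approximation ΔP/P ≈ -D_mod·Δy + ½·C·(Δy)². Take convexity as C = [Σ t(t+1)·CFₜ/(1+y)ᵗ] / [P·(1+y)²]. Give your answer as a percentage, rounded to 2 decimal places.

+10.77%

With y = 0.047:
  t   CF        PV=CF/(1+0.047)^t    t·PV        t(t+1)·PV
  1       425.00       405.9217       405.9217         811.8434
  2       425.00       387.6998       775.3996       2,326.1987
  3       425.00       370.2959     1,110.8877       4,443.5506
  4       425.00       353.6732     1,414.6930       7,073.4648
  5       425.00       337.7968     1,688.9840      10,133.9038
  6     5,425.00     4,118.3159    24,709.8952     172,969.2661
  Σ                  5,973.7033    30,105.7810     197,758.2275
P = 5,973.7033; D_Mac = 5.03972 yrs; D_mod = 4.81348 yrs; C = 30.19935.
Duration effect: -4.81348 × (-0.021) = +0.101083
Convexity effect: 0.5 × 30.19935 × (-0.021)² = +0.0066590
ΔP/P ≈ +0.101083 + 0.0066590 = +0.107742 = +10.7742%.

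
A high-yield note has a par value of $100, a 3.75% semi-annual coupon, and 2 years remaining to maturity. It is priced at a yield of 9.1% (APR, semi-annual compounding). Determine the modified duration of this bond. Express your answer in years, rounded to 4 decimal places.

Periodic yield y = 0.0455. First find Macaulay duration:
  t   CF        PV=CF/(1+0.0455)^t    t·PV
  1        1.875         1.7934         1.7934
  2        1.875         1.7154         3.4307
  3        1.875         1.6407         4.9221
  4      101.875        85.2651       341.0605
  Σ                     90.4146       351.2067
P = 90.4146; Macaulay duration = 351.2067 / 90.4146 = 3.88440 half-year periods = 1.94220 years.
Modified duration = D_Mac / (1 + y) = 1.94220 / 1.0455 = 1.85768 years.

1.8577 years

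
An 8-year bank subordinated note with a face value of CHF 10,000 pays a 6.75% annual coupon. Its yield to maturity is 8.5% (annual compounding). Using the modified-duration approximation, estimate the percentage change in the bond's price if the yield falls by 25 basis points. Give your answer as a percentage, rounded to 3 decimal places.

+1.461%

Periodic yield y = 0.085. Modified duration first:
  t   CF        PV=CF/(1+0.085)^t    t·PV
  1       675.00       622.1198       622.1198
  2       675.00       573.3823     1,146.7646
  3       675.00       528.4630     1,585.3889
  4       675.00       487.0626     1,948.2506
  5       675.00       448.9057     2,244.5283
  6       675.00       413.7379     2,482.4276
  7       675.00       381.3253     2,669.2770
  8    10,675.00     5,558.1464    44,465.1708
  Σ                  9,013.1430    57,163.9277
P = 9,013.1430; D_Mac = 6.34229 yrs; D_mod = 6.34229/(1+0.085) = 5.84542 yrs.
ΔP/P ≈ -D_mod · Δy = -5.84542 × (-0.0025) = +0.014614 = +1.4614%.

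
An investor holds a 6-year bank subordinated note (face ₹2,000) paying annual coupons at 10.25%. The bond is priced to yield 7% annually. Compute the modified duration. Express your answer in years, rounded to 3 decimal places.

Periodic yield y = 0.07. First find Macaulay duration:
  t   CF        PV=CF/(1+0.07)^t    t·PV
  1       205.00       191.5888       191.5888
  2       205.00       179.0549       358.1099
  3       205.00       167.3411       502.0232
  4       205.00       156.3935       625.5741
  5       205.00       146.1622       730.8108
  6     2,205.00     1,469.2846     8,815.7076
  Σ                  2,309.8251    11,223.8144
P = 2,309.8251; Macaulay duration = 11,223.8144 / 2,309.8251 = 4.85916 years.
Modified duration = D_Mac / (1 + y) = 4.85916 / 1.07 = 4.54127 years.

4.541 years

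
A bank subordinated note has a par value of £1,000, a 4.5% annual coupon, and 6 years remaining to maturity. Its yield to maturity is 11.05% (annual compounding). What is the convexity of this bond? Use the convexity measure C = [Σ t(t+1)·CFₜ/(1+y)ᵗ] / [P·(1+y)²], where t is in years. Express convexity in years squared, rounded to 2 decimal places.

With y = 0.1105:
  t   CF        PV=CF/(1+0.1105)^t    t·PV        t(t+1)·PV
  1        45.00        40.5223        40.5223          81.0446
  2        45.00        36.4901        72.9803         218.9408
  3        45.00        32.8592        98.5776         394.3103
  4        45.00        29.5895       118.3582         591.7909
  5        45.00        26.6452       133.2262         799.3573
  6     1,045.00       557.1921     3,343.1523      23,402.0662
  Σ                    723.2984     3,806.8168      25,487.5100
P = 723.2984.
Convexity = Σ t(t+1)·PV / [P·(1+y)²] = 25,487.5100 / (723.2984 × 1.233210) = 28.57411.

28.57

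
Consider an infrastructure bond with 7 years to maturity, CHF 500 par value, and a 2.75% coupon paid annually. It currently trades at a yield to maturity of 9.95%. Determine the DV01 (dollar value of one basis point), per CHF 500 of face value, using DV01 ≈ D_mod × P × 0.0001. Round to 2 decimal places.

Periodic yield y = 0.0995.
  t   CF        PV=CF/(1+0.0995)^t    t·PV
  1        13.75        12.5057        12.5057
  2        13.75        11.3740        22.7479
  3        13.75        10.3447        31.0340
  4        13.75         9.4085        37.6341
  5        13.75         8.5571        42.7855
  6        13.75         7.7827        46.6963
  7       513.75       264.4753     1,851.3274
  Σ                    324.4480     2,044.7310
P = 324.4480; D_Mac = 6.30218 yrs; D_mod = 5.73186 yrs.
DV01 ≈ 5.73186 × 324.4480 × 0.0001 = 0.185969.

CHF 0.19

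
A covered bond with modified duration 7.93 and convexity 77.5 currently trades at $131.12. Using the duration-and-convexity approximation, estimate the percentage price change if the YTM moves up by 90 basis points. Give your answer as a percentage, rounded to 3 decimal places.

Duration effect: -D_mod·Δy = -7.93 × (+0.009) = -0.071370
Convexity effect: ½·C·(Δy)² = 0.5 × 77.5 × (0.009)² = +0.00313875
ΔP/P ≈ -0.071370 + 0.00313875 = -0.06823125
= -6.823125%.

-6.823%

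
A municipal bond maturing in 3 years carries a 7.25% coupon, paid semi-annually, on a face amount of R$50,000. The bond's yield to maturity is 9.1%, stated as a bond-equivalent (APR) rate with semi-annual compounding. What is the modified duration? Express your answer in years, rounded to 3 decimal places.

Periodic yield y = 0.0455. First find Macaulay duration:
  t   CF        PV=CF/(1+0.0455)^t    t·PV
  1     1,812.50     1,733.6203     1,733.6203
  2     1,812.50     1,658.1734     3,316.3468
  3     1,812.50     1,586.0099     4,758.0298
  4     1,812.50     1,516.9870     6,067.9481
  5     1,812.50     1,450.9680     7,254.8399
  6    51,812.50    39,672.5691   238,035.4144
  Σ                 47,618.3277   261,166.1993
P = 47,618.3277; Macaulay duration = 261,166.1993 / 47,618.3277 = 5.48457 half-year periods = 2.74229 years.
Modified duration = D_Mac / (1 + y) = 2.74229 / 1.0455 = 2.62294 years.

2.623 years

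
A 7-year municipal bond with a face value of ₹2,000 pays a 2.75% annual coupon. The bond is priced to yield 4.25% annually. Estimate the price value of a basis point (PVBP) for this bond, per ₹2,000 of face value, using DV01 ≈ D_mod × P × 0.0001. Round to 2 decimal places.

₹1.12

Periodic yield y = 0.0425.
  t   CF        PV=CF/(1+0.0425)^t    t·PV
  1        55.00        52.7578        52.7578
  2        55.00        50.6070       101.2140
  3        55.00        48.5439       145.6316
  4        55.00        46.5649       186.2595
  5        55.00        44.6665       223.3327
  6        55.00        42.8456       257.0736
  7     2,055.00     1,535.6045    10,749.2316
  Σ                  1,821.5902    11,715.5009
P = 1,821.5902; D_Mac = 6.43147 yrs; D_mod = 6.16927 yrs.
DV01 ≈ 6.16927 × 1,821.5902 × 0.0001 = 1.123789.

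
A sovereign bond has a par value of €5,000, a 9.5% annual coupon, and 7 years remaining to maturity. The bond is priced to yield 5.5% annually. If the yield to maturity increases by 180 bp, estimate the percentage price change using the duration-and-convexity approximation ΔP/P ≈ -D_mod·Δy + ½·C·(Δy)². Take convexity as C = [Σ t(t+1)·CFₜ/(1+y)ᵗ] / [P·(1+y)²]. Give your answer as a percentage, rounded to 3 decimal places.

With y = 0.055:
  t   CF        PV=CF/(1+0.055)^t    t·PV        t(t+1)·PV
  1       475.00       450.2370       450.2370         900.4739
  2       475.00       426.7649       853.5298       2,560.5894
  3       475.00       404.5165     1,213.5495       4,854.1979
  4       475.00       383.4280     1,533.7118       7,668.5591
  5       475.00       363.4388     1,817.1941      10,903.1645
  6       475.00       344.4918     2,066.9506      14,468.6544
  7     5,475.00     3,763.7165    26,346.0157     210,768.1255
  Σ                  6,136.5934    34,281.1884     252,123.7647
P = 6,136.5934; D_Mac = 5.58635 yrs; D_mod = 5.29512 yrs; C = 36.91318.
Duration effect: -5.29512 × (+0.018) = -0.095312
Convexity effect: 0.5 × 36.91318 × (0.018)² = +0.0059799
ΔP/P ≈ -0.095312 + 0.0059799 = -0.089332 = -8.9332%.

-8.933%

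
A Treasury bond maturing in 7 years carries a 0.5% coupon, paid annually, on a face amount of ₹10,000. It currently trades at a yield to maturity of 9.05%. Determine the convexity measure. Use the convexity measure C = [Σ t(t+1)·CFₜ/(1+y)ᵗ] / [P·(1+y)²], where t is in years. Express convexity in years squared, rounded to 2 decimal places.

45.79

With y = 0.0905:
  t   CF        PV=CF/(1+0.0905)^t    t·PV        t(t+1)·PV
  1        50.00        45.8505        45.8505          91.7011
  2        50.00        42.0454        84.0908         252.2725
  3        50.00        38.5561       115.6683         462.6731
  4        50.00        35.3563       141.4254         707.1268
  5        50.00        32.4221       162.1107         972.6642
  6        50.00        29.7314       178.3887       1,248.7206
  7    10,050.00     5,480.0734    38,360.5135     306,884.1082
  Σ                  5,704.0353    39,088.0479     310,619.2664
P = 5,704.0353.
Convexity = Σ t(t+1)·PV / [P·(1+y)²] = 310,619.2664 / (5,704.0353 × 1.189190) = 45.79255.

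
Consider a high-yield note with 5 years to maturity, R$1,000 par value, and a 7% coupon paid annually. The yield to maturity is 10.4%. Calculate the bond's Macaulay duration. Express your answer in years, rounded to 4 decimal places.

Periodic yield y = 0.104. Discount each cash flow and weight by its year:
  t   CF        PV=CF/(1+0.104)^t    t·PV
  1        70.00        63.4058        63.4058
  2        70.00        57.4328       114.8656
  3        70.00        52.0225       156.0674
  4        70.00        47.1218       188.4871
  5     1,070.00       652.4367     3,262.1837
  Σ                    872.4196     3,785.0096
Price P = Σ PV = 872.4196.
Macaulay duration = Σ(t·PV) / P = 3,785.0096 / 872.4196 = 4.33852 years.

4.3385 years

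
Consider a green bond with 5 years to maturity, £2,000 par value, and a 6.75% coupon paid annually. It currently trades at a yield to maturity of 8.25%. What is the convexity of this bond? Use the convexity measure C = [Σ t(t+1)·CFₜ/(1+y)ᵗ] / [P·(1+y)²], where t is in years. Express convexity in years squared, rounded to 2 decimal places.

With y = 0.0825:
  t   CF        PV=CF/(1+0.0825)^t    t·PV        t(t+1)·PV
  1       135.00       124.7113       124.7113         249.4226
  2       135.00       115.2068       230.4135         691.2406
  3       135.00       106.4266       319.2797       1,277.1188
  4       135.00        98.3155       393.2621       1,966.3107
  5     2,135.00     1,436.3436     7,181.7182      43,090.3091
  Σ                  1,881.0038     8,249.3849      47,274.4017
P = 1,881.0038.
Convexity = Σ t(t+1)·PV / [P·(1+y)²] = 47,274.4017 / (1,881.0038 × 1.171806) = 21.44769.

21.45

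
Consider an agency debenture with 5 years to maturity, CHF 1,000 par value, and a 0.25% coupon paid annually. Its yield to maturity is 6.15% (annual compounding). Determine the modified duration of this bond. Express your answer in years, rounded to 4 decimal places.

4.6825 years

Periodic yield y = 0.0615. First find Macaulay duration:
  t   CF        PV=CF/(1+0.0615)^t    t·PV
  1         2.50         2.3552         2.3552
  2         2.50         2.2187         4.4374
  3         2.50         2.0902         6.2705
  4         2.50         1.9691         7.8763
  5     1,002.50       743.8483     3,719.2416
  Σ                    752.4814     3,740.1809
P = 752.4814; Macaulay duration = 3,740.1809 / 752.4814 = 4.97046 years.
Modified duration = D_Mac / (1 + y) = 4.97046 / 1.0615 = 4.68249 years.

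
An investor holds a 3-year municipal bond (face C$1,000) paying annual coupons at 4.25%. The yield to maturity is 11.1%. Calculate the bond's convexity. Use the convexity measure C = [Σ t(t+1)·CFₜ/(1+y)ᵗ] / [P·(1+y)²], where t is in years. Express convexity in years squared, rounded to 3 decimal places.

9.149

With y = 0.111:
  t   CF        PV=CF/(1+0.111)^t    t·PV        t(t+1)·PV
  1        42.50        38.2538        38.2538          76.5077
  2        42.50        34.4319        68.8638         206.5913
  3     1,042.50       760.2105     2,280.6316       9,122.5265
  Σ                    832.8963     2,387.7492       9,405.6255
P = 832.8963.
Convexity = Σ t(t+1)·PV / [P·(1+y)²] = 9,405.6255 / (832.8963 × 1.234321) = 9.14890.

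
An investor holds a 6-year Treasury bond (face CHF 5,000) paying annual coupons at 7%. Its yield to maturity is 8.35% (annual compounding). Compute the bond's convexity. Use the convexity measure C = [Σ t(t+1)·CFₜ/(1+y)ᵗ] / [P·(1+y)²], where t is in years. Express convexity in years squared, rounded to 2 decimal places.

28.46

With y = 0.0835:
  t   CF        PV=CF/(1+0.0835)^t    t·PV        t(t+1)·PV
  1       350.00       323.0272       323.0272         646.0545
  2       350.00       298.1331       596.2662       1,788.7987
  3       350.00       275.1575       825.4724       3,301.8896
  4       350.00       253.9524     1,015.8097       5,079.0487
  5       350.00       234.3816     1,171.9079       7,031.4472
  6     5,350.00     3,306.5895    19,839.5373     138,876.7608
  Σ                  4,691.2414    23,772.0207     156,723.9994
P = 4,691.2414.
Convexity = Σ t(t+1)·PV / [P·(1+y)²] = 156,723.9994 / (4,691.2414 × 1.173972) = 28.45705.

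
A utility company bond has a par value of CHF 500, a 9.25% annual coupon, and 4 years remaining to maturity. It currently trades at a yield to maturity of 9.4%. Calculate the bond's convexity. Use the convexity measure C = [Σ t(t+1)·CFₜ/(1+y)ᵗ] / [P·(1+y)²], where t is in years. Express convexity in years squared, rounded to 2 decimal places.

14.05

With y = 0.094:
  t   CF        PV=CF/(1+0.094)^t    t·PV        t(t+1)·PV
  1        46.25        42.2761        42.2761          84.5521
  2        46.25        38.6436        77.2871         231.8613
  3        46.25        35.3232       105.9695         423.8781
  4       546.25       381.3486     1,525.3944       7,626.9721
  Σ                    497.5914     1,750.9271       8,367.2637
P = 497.5914.
Convexity = Σ t(t+1)·PV / [P·(1+y)²] = 8,367.2637 / (497.5914 × 1.196836) = 14.04999.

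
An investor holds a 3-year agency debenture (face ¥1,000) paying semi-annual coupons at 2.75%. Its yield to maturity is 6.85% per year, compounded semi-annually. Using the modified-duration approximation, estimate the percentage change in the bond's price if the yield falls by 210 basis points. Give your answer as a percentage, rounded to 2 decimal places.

+5.87%

Periodic yield y = 0.03425. Modified duration first:
  t   CF        PV=CF/(1+0.03425)^t    t·PV
  1        13.75        13.2947        13.2947
  2        13.75        12.8544        25.7088
  3        13.75        12.4287        37.2861
  4        13.75        12.0171        48.0685
  5        13.75        11.6192        58.0958
  6     1,013.75       828.2810     4,969.6859
  Σ                    890.4950     5,152.1398
P = 890.4950; D_Mac = 5.78570 half-year periods = 2.89285 yrs; D_mod = 2.89285/(1+0.03425) = 2.79705 yrs.
ΔP/P ≈ -D_mod · Δy = -2.79705 × (-0.021) = +0.058738 = +5.8738%.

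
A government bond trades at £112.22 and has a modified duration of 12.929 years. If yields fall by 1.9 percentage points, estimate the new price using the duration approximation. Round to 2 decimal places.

Duration approximation: ΔP/P ≈ -D_mod · Δy = -12.929 × (-0.019) = +0.245651.
New price ≈ 112.22 × (1 + 0.245651) = 139.78695522.

£139.79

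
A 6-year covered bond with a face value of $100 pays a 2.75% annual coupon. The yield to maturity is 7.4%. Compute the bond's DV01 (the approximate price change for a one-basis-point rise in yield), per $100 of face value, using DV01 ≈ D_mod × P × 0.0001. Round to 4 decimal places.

Periodic yield y = 0.074.
  t   CF        PV=CF/(1+0.074)^t    t·PV
  1         2.75         2.5605         2.5605
  2         2.75         2.3841         4.7682
  3         2.75         2.2198         6.6595
  4         2.75         2.0669         8.2675
  5         2.75         1.9245         9.6224
  6       102.75        66.9509       401.7051
  Σ                     78.1067       433.5832
P = 78.1067; D_Mac = 5.55117 yrs; D_mod = 5.16869 yrs.
DV01 ≈ 5.16869 × 78.1067 × 0.0001 = 0.040371.

$0.0404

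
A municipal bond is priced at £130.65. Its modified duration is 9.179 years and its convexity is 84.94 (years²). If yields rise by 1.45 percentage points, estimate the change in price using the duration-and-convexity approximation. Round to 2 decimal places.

Duration effect: -D_mod·Δy = -9.179 × (+0.0145) = -0.1330955
Convexity effect: ½·C·(Δy)² = 0.5 × 84.94 × (0.0145)² = +0.0089293175
ΔP/P ≈ -0.1330955 + 0.0089293175 = -0.1241661825
ΔP ≈ 130.65 × (-0.1241661825) = -16.222311743625.

-£16.22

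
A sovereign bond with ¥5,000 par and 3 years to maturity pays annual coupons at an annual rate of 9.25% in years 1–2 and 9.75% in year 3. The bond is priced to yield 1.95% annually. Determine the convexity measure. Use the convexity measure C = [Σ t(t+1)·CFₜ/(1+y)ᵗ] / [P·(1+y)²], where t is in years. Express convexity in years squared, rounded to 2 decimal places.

10.40

With y = 0.0195:
  t   CF        PV=CF/(1+0.0195)^t    t·PV        t(t+1)·PV
  1       462.50       453.6538       453.6538         907.3075
  2       462.50       444.9767       889.9534       2,669.8602
  3     5,487.50     5,178.6057    15,535.8170      62,143.2681
  Σ                  6,077.2361    16,879.4242      65,720.4358
P = 6,077.2361.
Convexity = Σ t(t+1)·PV / [P·(1+y)²] = 65,720.4358 / (6,077.2361 × 1.039380) = 10.40447.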